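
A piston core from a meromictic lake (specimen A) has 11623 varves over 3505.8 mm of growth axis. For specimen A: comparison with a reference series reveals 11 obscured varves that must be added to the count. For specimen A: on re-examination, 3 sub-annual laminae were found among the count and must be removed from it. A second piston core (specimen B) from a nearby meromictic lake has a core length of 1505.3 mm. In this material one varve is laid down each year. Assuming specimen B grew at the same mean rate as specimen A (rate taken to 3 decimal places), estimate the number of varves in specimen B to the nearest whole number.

Specimen A: after corrections the count is 11623 − 3 + 11 = 11631 varves.
A: Extension rate ≈ 3505.8 / 11631 = 0.301 mm/yr.
B spans 1505.3 / 0.301 = 5001.00 years ≈ 5001 varves.

5001 varves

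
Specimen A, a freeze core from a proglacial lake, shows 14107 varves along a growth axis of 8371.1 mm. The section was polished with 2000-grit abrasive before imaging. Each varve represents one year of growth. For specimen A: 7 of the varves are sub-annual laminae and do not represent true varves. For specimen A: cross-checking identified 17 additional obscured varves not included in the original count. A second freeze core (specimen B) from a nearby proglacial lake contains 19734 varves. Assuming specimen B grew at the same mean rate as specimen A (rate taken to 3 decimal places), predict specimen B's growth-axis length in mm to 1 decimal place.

11702.3 mm

Specimen A: adjusted count: 14107 − 7 + 17 = 14117 varves.
A: 8371.1 mm over 14117 years gives 8371.1 / 14117 ≈ 0.593 mm/yr.
Length of B = 0.593 × 19734 = 11702.3 mm.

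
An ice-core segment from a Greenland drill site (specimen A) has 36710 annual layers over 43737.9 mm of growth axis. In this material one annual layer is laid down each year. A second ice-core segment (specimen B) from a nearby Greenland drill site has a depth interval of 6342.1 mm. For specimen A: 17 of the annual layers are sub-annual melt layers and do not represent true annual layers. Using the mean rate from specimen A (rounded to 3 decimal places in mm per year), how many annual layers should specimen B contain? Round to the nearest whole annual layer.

5321 annual layers

Specimen A: correcting the raw count gives 36710 − 17 = 36693 true annual layers.
A: 43737.9 mm over 36693 years gives 43737.9 / 36693 ≈ 1.192 mm per year.
Specimen B: 6342.1 mm / 1.192 mm per year = 5320.55 years ≈ 5321 annual layers.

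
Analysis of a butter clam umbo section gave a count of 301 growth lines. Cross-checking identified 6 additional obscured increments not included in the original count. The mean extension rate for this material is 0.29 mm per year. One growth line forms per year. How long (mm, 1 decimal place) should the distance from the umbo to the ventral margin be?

89.0 mm

True growth line count = 301 + 6 = 307.
Predicted length = 0.29 mm/year × 307 years = 89.0 mm.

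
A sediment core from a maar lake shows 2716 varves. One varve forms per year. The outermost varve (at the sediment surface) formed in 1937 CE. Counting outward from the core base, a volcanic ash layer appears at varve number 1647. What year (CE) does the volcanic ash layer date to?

868 CE

2716 − 1647 = 1069 varves lie beyond the volcanic ash layer toward the sediment surface.
1937 − 1069 = 868 CE.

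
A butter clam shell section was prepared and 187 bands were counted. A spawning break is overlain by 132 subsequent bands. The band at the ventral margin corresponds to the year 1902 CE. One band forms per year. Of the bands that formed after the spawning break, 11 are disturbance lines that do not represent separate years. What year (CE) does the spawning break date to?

1781 CE

132 bands post-date the spawning break.
132 − 11 false = 121 true bands after the spawning break.
Counting back 121 years from 1902 CE places the spawning break in 1902 − 121 = 1781 CE.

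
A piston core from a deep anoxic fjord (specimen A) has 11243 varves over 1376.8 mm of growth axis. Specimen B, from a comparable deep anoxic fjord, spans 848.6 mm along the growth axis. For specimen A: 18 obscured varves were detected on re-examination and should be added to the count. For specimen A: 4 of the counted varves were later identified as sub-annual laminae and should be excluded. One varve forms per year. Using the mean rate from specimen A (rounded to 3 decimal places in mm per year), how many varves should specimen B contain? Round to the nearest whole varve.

Specimen A: correcting the raw count gives 11243 − 4 + 18 = 11257 true varves.
A: Extension rate ≈ 1376.8 / 11257 = 0.122 mm/yr.
B spans 848.6 / 0.122 = 6955.74 years ≈ 6956 varves.

6956 varves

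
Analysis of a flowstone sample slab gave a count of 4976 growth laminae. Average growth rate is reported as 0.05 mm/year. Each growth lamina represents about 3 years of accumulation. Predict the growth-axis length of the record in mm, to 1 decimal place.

At 3 years per growth lamina, 4976 × 3 = 14928 years.
14928 years at 0.05 mm/year gives 0.05 × 14928 = 746.4 mm.

746.4 mm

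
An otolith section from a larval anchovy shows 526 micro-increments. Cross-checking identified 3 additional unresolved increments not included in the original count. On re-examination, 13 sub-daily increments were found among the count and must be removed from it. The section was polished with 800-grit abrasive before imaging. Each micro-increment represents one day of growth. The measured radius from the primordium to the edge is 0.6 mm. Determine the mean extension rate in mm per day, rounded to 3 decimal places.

0.001 mm per day

True micro-increment count = 526 − 13 + 3 = 516.
Extension rate ≈ 0.6 / 516 = 0.001 mm per day.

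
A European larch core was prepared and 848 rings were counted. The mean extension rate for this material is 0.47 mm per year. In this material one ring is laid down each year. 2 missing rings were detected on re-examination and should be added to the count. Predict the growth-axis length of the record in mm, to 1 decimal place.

True ring count = 848 + 2 = 850.
Predicted length = 0.47 mm/year × 850 years = 399.5 mm.

399.5 mm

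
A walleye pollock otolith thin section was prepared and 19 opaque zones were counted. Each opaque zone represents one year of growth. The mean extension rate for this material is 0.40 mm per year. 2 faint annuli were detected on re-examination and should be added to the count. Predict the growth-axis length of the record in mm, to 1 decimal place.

Adjusted count: 19 + 2 = 21 opaque zones.
Predicted length = 0.40 mm/year × 21 years = 8.4 mm.

8.4 mm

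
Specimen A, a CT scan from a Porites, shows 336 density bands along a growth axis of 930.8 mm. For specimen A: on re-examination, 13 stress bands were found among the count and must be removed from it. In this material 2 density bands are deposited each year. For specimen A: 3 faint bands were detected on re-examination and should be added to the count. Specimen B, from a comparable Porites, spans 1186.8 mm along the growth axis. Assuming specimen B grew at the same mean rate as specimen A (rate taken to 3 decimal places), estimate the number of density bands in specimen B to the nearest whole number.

Specimen A: correcting the raw count gives 336 − 13 + 3 = 326 true density bands.
Specimen A: dividing by 2 density bands per year: 326 / 2 = 163 years.
A: Extension rate ≈ 930.8 / 163 = 5.710 mm/year.
B spans 1186.8 / 5.710 = 207.85 years; at 2 density bands per year that is 207.85 × 2 ≈ 416 density bands.

416 density bands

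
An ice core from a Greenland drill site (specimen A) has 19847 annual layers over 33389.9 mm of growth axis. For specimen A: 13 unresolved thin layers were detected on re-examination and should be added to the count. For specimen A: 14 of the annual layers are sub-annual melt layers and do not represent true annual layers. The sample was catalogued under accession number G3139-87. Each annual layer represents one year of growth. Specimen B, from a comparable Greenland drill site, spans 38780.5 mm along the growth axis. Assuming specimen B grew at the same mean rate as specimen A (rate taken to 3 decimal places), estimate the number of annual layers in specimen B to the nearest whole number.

Specimen A: correcting the raw count gives 19847 − 14 + 13 = 19846 true annual layers.
A: Mean rate = 33389.9 mm / 19846 years ≈ 1.682 mm/yr.
For B, 38780.5 / 1.682 = 23056.18 years ≈ 23056 annual layers.

23056 annual layers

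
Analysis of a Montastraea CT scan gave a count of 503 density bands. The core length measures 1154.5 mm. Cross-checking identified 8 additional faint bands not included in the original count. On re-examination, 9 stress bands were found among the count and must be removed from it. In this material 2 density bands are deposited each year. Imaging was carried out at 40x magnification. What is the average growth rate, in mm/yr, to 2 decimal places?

4.60 mm/yr

Adjusted count: 503 − 9 + 8 = 502 density bands.
Dividing by 2 density bands per year: 502 / 2 = 251 years.
Extension rate ≈ 1154.5 / 251 = 4.60 mm/yr.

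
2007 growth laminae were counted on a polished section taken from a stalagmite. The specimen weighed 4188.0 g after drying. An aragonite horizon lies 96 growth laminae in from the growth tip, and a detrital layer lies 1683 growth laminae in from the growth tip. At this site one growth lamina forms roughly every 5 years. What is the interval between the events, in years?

7935 years

The two markers are separated by 1683 − 96 = 1587 growth laminae.
At 5 years per growth lamina, 1587 × 5 = 7935 years.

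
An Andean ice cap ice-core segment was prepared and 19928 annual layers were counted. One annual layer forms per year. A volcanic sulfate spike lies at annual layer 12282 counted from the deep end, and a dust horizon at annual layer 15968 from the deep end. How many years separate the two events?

3686 yr

The two markers are separated by 15968 − 12282 = 3686 annual layers.
At one annual layer per year, 3686 years elapsed between them.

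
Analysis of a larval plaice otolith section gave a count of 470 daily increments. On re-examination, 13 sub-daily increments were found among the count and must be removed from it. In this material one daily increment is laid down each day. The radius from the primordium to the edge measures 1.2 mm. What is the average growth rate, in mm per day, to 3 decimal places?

0.003 mm per day

Adjusted count: 470 − 13 = 457 daily increments.
1.2 mm over 457 days gives 1.2 / 457 ≈ 0.003 mm per day.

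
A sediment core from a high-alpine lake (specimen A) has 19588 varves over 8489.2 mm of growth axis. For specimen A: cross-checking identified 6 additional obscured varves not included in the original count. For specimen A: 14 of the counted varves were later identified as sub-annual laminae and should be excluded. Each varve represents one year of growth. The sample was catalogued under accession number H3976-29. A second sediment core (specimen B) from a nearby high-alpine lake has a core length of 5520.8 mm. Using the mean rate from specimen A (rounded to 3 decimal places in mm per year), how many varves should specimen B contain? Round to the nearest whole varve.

Specimen A: correcting the raw count gives 19588 − 14 + 6 = 19580 true varves.
A: Mean rate = 8489.2 mm / 19580 years ≈ 0.434 mm per year.
Specimen B: 5520.8 mm / 0.434 mm per year = 12720.74 years ≈ 12721 varves.

12721 varves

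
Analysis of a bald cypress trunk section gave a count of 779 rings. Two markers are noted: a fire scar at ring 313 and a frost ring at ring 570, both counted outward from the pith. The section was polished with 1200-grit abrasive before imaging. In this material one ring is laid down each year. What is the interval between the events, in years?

570 − 313 = 257 rings lie between the two events.
One ring per year makes the interval 257 years.

257 yr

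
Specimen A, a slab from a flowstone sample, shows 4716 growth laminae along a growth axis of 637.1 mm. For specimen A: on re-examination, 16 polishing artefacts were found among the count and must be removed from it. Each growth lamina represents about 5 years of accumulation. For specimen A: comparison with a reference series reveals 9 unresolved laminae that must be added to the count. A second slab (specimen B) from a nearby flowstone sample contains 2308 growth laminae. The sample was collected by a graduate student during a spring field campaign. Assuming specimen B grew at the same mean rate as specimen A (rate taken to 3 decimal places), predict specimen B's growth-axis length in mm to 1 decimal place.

Specimen A: after corrections the count is 4716 − 16 + 9 = 4709 growth laminae.
Specimen A: multiplying by 5 years per growth lamina: 4709 × 5 = 23545 years.
A: Mean rate = 637.1 mm / 23545 years ≈ 0.027 mm/yr.
Specimen B: 2308 growth laminae at 5 years each span 2308 × 5 = 11540 years. For B, 0.027 mm/year × 11540 years = 311.6 mm.

311.6 mm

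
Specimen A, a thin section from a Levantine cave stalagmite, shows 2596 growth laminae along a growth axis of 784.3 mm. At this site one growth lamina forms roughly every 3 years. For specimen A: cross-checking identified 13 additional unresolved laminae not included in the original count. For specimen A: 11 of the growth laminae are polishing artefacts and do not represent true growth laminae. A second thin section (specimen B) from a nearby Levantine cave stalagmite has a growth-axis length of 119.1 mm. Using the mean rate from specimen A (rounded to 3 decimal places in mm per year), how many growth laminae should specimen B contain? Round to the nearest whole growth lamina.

Specimen A: correcting the raw count gives 2596 − 11 + 13 = 2598 true growth laminae.
Specimen A: 2598 growth laminae at 3 years each span 2598 × 3 = 7794 years.
A: Mean rate = 784.3 mm / 7794 years ≈ 0.101 mm per year.
For B, 119.1 / 0.101 = 1179.21 years; at 3 years per growth lamina that is 1179.21 / 3 ≈ 393 growth laminae.

393 growth laminae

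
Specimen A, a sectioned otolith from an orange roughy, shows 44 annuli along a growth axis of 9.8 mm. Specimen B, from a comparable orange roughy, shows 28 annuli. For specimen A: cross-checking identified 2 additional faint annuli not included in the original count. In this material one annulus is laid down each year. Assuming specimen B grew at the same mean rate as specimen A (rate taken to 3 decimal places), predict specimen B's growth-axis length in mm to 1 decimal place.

Specimen A: true annulus count = 44 + 2 = 46.
A: Mean rate = 9.8 mm / 46 years ≈ 0.213 mm/yr.
B's length ≈ 0.213 × 28 = 6.0 mm.

6.0 mm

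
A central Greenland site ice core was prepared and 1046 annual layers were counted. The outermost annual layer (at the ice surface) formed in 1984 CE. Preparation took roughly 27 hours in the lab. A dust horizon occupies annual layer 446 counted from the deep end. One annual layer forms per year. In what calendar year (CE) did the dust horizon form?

1384 CE

The dust horizon sits at annual layer 446 from the deep end, so 1046 − 446 = 600 annual layers formed after it.
Counting back 600 years from 1984 CE places the dust horizon in 1984 − 600 = 1384 CE.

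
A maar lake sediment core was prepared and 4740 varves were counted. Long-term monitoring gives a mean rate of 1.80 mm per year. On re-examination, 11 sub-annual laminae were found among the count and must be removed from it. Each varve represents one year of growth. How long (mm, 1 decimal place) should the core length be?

Adjusted count: 4740 − 11 = 4729 varves.
Predicted length = 1.80 mm/year × 4729 years = 8512.2 mm.

8512.2 mm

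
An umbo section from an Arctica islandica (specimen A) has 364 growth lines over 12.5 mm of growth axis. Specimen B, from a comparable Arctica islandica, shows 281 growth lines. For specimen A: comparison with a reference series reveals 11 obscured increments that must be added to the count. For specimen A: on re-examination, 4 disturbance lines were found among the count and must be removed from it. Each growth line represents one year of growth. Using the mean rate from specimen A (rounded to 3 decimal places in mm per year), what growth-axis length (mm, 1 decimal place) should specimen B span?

9.6 mm

Specimen A: after corrections the count is 364 − 4 + 11 = 371 growth lines.
A: Mean rate = 12.5 mm / 371 years ≈ 0.034 mm/yr.
For B, 0.034 mm/year × 281 years = 9.6 mm.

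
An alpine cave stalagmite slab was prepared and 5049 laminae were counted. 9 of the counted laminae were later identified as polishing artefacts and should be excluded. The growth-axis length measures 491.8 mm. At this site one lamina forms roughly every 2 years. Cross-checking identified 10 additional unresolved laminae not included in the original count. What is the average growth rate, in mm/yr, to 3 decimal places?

0.049 mm/yr

Correcting the raw count gives 5049 − 9 + 10 = 5050 true laminae.
Multiplying by 2 years per lamina: 5050 × 2 = 10100 years.
Mean rate = 491.8 mm / 10100 years ≈ 0.049 mm/yr.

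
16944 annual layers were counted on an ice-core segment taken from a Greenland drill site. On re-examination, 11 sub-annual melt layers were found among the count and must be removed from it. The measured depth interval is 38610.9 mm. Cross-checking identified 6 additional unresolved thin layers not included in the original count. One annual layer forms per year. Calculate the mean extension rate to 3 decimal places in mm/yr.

2.279 mm/yr

True annual layer count = 16944 − 11 + 6 = 16939.
Mean rate = 38610.9 mm / 16939 years ≈ 2.279 mm/yr.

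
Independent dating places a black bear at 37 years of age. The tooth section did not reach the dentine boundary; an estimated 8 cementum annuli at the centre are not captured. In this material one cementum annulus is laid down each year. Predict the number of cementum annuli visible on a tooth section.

29 cementum annuli

One cementum annulus per year gives 37 cementum annuli over 37 years.
37 − 8 missed = 29 cementum annuli expected in the prepared section.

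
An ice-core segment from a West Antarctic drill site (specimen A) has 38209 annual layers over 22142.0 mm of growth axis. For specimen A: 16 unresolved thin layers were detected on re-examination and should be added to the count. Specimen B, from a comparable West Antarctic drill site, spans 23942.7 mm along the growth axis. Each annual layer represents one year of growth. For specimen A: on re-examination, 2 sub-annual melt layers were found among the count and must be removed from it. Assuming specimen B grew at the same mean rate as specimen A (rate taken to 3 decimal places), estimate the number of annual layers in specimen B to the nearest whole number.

Specimen A: correcting the raw count gives 38209 − 2 + 16 = 38223 true annual layers.
A: Extension rate ≈ 22142.0 / 38223 = 0.579 mm/yr.
B spans 23942.7 / 0.579 = 41351.81 years ≈ 41352 annual layers.

41352 annual layers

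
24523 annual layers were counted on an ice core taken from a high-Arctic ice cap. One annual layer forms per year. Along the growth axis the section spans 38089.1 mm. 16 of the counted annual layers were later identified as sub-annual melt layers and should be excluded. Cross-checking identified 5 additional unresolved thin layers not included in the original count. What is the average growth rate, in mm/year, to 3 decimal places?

True annual layer count = 24523 − 16 + 5 = 24512.
Extension rate ≈ 38089.1 / 24512 = 1.554 mm/year.

1.554 mm/year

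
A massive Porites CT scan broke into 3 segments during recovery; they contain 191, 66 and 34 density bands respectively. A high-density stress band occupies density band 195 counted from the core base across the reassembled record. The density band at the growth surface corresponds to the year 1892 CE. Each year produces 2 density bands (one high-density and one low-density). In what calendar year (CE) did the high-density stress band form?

Total density bands = 191 + 66 + 34 = 291.
Between density band 195 and the growth surface there are 291 − 195 = 96 density bands.
With 2 density bands per year, 96 / 2 = 48 years.
The density band at the growth surface is 1892 CE, so the high-density stress band dates to 1892 − 48 = 1844 CE.

1844 CE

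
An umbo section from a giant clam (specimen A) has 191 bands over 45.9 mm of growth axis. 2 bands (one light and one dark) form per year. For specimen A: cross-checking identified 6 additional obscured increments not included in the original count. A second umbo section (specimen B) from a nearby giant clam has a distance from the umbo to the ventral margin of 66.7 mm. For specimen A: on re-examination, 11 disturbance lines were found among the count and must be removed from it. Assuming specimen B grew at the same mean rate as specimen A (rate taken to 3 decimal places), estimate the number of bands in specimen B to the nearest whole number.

Specimen A: adjusted count: 191 − 11 + 6 = 186 bands.
Specimen A: dividing by 2 bands per year: 186 / 2 = 93 years.
A: Mean rate = 45.9 mm / 93 years ≈ 0.494 mm/yr.
Specimen B: 66.7 mm / 0.494 mm per year = 135.02 years; at 2 bands per year that is 135.02 × 2 ≈ 270 bands.

270 bands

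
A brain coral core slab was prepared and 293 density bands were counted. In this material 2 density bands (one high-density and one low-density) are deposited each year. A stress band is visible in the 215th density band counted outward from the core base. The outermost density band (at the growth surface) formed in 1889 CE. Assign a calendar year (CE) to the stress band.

1850 CE

The stress band sits at density band 215 from the core base, so 293 − 215 = 78 density bands formed after it.
With 2 density bands per year, 78 / 2 = 39 years.
The density band at the growth surface is 1889 CE, so the stress band dates to 1889 − 39 = 1850 CE.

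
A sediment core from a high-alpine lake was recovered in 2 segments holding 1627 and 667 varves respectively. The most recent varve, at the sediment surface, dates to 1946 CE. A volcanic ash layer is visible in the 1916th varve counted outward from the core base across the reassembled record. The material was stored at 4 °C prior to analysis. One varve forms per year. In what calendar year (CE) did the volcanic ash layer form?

1568 CE

Total varves = 1627 + 667 = 2294.
Between varve 1916 and the sediment surface there are 2294 − 1916 = 378 varves.
The varve at the sediment surface is 1946 CE, so the volcanic ash layer dates to 1946 − 378 = 1568 CE.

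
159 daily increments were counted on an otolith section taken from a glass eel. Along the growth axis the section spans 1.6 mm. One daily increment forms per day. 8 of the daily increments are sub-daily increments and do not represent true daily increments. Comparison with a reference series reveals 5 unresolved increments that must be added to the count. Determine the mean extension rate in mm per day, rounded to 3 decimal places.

0.010 mm per day

Adjusted count: 159 − 8 + 5 = 156 daily increments.
Extension rate ≈ 1.6 / 156 = 0.010 mm per day.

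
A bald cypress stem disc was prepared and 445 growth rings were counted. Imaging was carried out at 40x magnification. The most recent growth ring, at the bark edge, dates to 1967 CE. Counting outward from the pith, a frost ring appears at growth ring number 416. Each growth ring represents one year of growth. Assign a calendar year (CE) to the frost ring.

1938 CE

Between growth ring 416 and the bark edge there are 445 − 416 = 29 growth rings.
1967 − 29 = 1938 CE.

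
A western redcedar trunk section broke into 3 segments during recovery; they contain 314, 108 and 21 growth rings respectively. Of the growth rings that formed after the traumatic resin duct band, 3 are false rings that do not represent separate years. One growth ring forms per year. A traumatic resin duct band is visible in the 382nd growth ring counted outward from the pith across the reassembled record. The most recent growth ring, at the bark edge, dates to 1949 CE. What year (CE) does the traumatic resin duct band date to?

1891 CE

Total growth rings = 314 + 108 + 21 = 443.
The traumatic resin duct band sits at growth ring 382 from the pith, so 443 − 382 = 61 growth rings formed after it.
Excluding 3 false growth rings: 61 − 3 = 58.
Counting back 58 years from 1949 CE places the traumatic resin duct band in 1949 − 58 = 1891 CE.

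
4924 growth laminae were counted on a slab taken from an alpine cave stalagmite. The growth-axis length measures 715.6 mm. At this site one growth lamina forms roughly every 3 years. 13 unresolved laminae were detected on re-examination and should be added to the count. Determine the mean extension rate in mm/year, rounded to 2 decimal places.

Adjusted count: 4924 + 13 = 4937 growth laminae.
At 3 years per growth lamina, 4937 × 3 = 14811 years.
Extension rate ≈ 715.6 / 14811 = 0.05 mm/year.

0.05 mm/year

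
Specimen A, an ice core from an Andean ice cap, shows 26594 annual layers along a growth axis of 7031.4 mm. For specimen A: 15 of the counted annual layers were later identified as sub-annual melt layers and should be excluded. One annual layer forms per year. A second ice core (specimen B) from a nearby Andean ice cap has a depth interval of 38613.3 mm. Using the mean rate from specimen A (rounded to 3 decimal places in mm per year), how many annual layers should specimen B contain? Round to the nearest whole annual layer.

Specimen A: true annual layer count = 26594 − 15 = 26579.
A: Extension rate ≈ 7031.4 / 26579 = 0.265 mm/yr.
Specimen B: 38613.3 mm / 0.265 mm per year = 145710.57 years ≈ 145711 annual layers.

145711 annual layers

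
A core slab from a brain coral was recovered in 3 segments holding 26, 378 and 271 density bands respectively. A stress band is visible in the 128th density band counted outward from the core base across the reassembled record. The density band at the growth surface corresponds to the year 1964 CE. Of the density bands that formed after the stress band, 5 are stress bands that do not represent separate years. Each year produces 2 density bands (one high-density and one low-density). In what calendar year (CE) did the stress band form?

Total density bands = 26 + 378 + 271 = 675.
The stress band sits at density band 128 from the core base, so 675 − 128 = 547 density bands formed after it.
547 − 5 false = 542 true density bands after the stress band.
Dividing by 2 density bands per year: 542 / 2 = 271 years.
The density band at the growth surface is 1964 CE, so the stress band dates to 1964 − 271 = 1693 CE.

1693 CE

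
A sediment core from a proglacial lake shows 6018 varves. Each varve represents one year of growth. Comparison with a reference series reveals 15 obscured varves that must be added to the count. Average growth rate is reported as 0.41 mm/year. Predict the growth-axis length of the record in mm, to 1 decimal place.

True varve count = 6018 + 15 = 6033.
Predicted length = 0.41 mm/year × 6033 years = 2473.5 mm.

2473.5 mm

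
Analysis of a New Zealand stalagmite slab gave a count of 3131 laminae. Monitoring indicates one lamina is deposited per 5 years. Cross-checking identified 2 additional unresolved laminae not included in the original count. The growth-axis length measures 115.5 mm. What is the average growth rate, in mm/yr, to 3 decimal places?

0.007 mm/yr

Correcting the raw count gives 3131 + 2 = 3133 true laminae.
3133 laminae at 5 years each span 3133 × 5 = 15665 years.
Mean rate = 115.5 mm / 15665 years ≈ 0.007 mm/yr.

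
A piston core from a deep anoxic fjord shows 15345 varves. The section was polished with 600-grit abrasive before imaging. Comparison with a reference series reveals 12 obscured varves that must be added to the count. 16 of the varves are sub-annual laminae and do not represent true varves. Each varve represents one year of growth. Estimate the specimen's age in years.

Adjusted count: 15345 − 16 + 12 = 15341 varves.
At one varve per year, that is 15341 years.

15341 years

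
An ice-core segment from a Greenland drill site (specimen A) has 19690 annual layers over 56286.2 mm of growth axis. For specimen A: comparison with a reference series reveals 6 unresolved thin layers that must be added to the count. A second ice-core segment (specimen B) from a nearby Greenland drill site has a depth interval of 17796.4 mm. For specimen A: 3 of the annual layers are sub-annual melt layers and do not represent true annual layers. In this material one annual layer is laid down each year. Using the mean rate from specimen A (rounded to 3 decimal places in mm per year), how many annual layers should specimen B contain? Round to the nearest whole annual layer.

Specimen A: adjusted count: 19690 − 3 + 6 = 19693 annual layers.
A: 56286.2 mm over 19693 years gives 56286.2 / 19693 ≈ 2.858 mm/year.
Specimen B: 17796.4 mm / 2.858 mm per year = 6226.87 years ≈ 6227 annual layers.

6227 annual layers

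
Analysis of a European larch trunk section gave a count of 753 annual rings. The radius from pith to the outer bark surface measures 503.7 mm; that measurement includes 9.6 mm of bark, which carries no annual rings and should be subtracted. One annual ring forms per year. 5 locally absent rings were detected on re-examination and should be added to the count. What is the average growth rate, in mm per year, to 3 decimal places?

0.652 mm per year

Correcting the raw count gives 753 + 5 = 758 true annual rings.
Net length = 503.7 − 9.6 = 494.1 mm.
494.1 mm over 758 years gives 494.1 / 758 ≈ 0.652 mm per year.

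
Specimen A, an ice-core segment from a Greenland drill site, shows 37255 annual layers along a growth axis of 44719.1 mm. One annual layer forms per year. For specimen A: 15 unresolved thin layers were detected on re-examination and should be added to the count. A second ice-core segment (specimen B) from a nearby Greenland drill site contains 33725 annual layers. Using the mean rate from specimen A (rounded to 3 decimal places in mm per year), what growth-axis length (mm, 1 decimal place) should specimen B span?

40470.0 mm

Specimen A: adjusted count: 37255 + 15 = 37270 annual layers.
A: Extension rate ≈ 44719.1 / 37270 = 1.200 mm per year.
Length of B = 1.200 × 33725 = 40470.0 mm.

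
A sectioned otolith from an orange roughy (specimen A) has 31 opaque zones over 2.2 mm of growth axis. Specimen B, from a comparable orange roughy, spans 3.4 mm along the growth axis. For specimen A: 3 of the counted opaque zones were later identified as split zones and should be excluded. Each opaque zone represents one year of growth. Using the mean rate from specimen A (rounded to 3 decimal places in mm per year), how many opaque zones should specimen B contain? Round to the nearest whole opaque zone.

Specimen A: true opaque zone count = 31 − 3 = 28.
A: 2.2 mm over 28 years gives 2.2 / 28 ≈ 0.079 mm per year.
B spans 3.4 / 0.079 = 43.04 years ≈ 43 opaque zones.

43 opaque zones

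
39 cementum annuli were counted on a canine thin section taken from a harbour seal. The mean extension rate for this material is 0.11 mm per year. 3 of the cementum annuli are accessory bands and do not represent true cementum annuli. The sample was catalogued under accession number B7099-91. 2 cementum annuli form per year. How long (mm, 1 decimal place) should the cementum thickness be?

After corrections the count is 39 − 3 = 36 cementum annuli.
Dividing by 2 cementum annuli per year: 36 / 2 = 18 years.
Predicted length = 0.11 mm/year × 18 years = 2.0 mm.

2.0 mm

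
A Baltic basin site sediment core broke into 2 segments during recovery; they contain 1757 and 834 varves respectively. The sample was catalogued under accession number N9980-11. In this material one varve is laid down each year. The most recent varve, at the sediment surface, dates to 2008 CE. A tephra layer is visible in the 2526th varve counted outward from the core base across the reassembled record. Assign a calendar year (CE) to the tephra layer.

Total varves = 1757 + 834 = 2591.
Between varve 2526 and the sediment surface there are 2591 − 2526 = 65 varves.
Counting back 65 years from 2008 CE places the tephra layer in 2008 − 65 = 1943 CE.

1943 CE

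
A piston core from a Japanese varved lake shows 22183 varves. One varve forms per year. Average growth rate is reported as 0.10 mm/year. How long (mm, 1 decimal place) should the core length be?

The record spans 22183 years at 0.10 mm per year.
Length ≈ 0.10 × 22183 = 2218.3 mm.

2218.3 mm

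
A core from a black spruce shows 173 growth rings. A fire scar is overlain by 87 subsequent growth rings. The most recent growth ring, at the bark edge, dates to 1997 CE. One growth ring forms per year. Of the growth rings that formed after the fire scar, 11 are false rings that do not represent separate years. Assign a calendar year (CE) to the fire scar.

1921 CE

87 growth rings formed after the fire scar.
87 − 11 false = 76 true growth rings after the fire scar.
1997 − 76 = 1921 CE.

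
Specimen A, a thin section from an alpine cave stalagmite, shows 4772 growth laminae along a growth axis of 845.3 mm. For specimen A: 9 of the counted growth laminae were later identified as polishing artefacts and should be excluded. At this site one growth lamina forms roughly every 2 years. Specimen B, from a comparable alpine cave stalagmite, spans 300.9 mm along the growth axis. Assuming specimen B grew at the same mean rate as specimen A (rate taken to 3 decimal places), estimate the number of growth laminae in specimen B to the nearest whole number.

1690 growth laminae

Specimen A: true growth lamina count = 4772 − 9 = 4763.
Specimen A: multiplying by 2 years per growth lamina: 4763 × 2 = 9526 years.
A: Mean rate = 845.3 mm / 9526 years ≈ 0.089 mm/yr.
B spans 300.9 / 0.089 = 3380.90 years; at 2 years per growth lamina that is 3380.90 / 2 ≈ 1690 growth laminae.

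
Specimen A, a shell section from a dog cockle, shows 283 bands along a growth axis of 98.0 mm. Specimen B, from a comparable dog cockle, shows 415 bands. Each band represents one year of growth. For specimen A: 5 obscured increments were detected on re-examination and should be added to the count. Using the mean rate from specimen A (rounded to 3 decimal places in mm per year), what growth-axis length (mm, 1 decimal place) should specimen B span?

Specimen A: adjusted count: 283 + 5 = 288 bands.
A: Extension rate ≈ 98.0 / 288 = 0.340 mm/yr.
For B, 0.340 mm/year × 415 years = 141.1 mm.

141.1 mm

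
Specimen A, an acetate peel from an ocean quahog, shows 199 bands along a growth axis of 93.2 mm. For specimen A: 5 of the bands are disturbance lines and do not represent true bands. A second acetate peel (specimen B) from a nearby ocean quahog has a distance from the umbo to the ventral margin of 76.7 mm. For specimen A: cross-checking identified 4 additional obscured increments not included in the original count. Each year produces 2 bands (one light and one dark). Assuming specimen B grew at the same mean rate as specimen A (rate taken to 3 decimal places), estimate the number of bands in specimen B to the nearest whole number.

Specimen A: true band count = 199 − 5 + 4 = 198.
Specimen A: 198 bands at 2 per year is 198 / 2 = 99 years.
A: Extension rate ≈ 93.2 / 99 = 0.941 mm/yr.
B spans 76.7 / 0.941 = 81.51 years; at 2 bands per year that is 81.51 × 2 ≈ 163 bands.

163 bands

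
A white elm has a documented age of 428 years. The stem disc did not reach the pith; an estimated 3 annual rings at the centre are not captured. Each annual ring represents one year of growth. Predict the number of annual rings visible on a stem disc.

At one annual ring per year, 428 years correspond to 428 annual rings.
Subtracting the 3 annual rings not captured gives 428 − 3 = 425 annual rings in the record.

425 annual rings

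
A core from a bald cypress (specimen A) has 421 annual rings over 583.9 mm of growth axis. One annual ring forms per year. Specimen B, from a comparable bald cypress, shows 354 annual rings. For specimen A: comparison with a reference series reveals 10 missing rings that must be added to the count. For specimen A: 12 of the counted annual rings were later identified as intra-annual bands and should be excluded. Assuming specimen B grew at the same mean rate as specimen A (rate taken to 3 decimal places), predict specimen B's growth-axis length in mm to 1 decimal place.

Specimen A: after corrections the count is 421 − 12 + 10 = 419 annual rings.
A: Mean rate = 583.9 mm / 419 years ≈ 1.394 mm per year.
For B, 1.394 mm/year × 354 years = 493.5 mm.

493.5 mm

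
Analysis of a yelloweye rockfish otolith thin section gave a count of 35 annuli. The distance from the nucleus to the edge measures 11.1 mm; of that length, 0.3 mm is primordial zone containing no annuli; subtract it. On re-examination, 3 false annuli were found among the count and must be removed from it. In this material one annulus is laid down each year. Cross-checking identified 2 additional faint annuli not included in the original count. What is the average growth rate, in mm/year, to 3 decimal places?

Correcting the raw count gives 35 − 3 + 2 = 34 true annuli.
Removing the 0.3 mm offcut leaves 11.1 − 0.3 = 10.8 mm.
Mean rate = 10.8 mm / 34 years ≈ 0.318 mm/year.

0.318 mm/year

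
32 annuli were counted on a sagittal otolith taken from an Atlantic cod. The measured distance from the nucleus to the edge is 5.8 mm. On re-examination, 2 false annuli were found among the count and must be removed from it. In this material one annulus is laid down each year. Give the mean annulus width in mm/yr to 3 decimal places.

0.193 mm/yr

True annulus count = 32 − 2 = 30.
5.8 mm over 30 years gives 5.8 / 30 ≈ 0.193 mm/yr.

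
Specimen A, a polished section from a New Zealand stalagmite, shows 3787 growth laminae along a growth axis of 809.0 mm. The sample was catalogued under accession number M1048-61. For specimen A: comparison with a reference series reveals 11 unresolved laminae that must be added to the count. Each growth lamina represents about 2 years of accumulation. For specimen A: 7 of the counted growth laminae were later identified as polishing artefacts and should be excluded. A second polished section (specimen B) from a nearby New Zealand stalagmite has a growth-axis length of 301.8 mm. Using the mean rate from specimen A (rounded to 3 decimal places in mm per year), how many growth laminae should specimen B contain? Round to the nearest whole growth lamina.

1410 growth laminae

Specimen A: after corrections the count is 3787 − 7 + 11 = 3791 growth laminae.
Specimen A: 3791 growth laminae at 2 years each span 3791 × 2 = 7582 years.
A: Mean rate = 809.0 mm / 7582 years ≈ 0.107 mm per year.
For B, 301.8 / 0.107 = 2820.56 years; at 2 years per growth lamina that is 2820.56 / 2 ≈ 1410 growth laminae.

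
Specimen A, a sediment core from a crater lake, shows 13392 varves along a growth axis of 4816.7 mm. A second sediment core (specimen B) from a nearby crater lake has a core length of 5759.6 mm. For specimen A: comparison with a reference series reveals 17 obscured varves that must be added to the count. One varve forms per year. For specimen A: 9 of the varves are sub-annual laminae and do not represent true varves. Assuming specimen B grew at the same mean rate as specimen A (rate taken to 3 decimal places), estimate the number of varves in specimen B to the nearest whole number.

16043 varves

Specimen A: true varve count = 13392 − 9 + 17 = 13400.
A: Mean rate = 4816.7 mm / 13400 years ≈ 0.359 mm/yr.
Specimen B: 5759.6 mm / 0.359 mm per year = 16043.45 years ≈ 16043 varves.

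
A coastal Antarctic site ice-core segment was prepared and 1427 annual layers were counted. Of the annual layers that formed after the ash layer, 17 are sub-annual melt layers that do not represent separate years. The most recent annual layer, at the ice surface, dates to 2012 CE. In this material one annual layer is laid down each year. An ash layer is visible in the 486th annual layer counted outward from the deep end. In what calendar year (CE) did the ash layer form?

1088 CE

Between annual layer 486 and the ice surface there are 1427 − 486 = 941 annual layers.
941 − 17 false = 924 true annual layers after the ash layer.
Counting back 924 years from 2012 CE places the ash layer in 2012 − 924 = 1088 CE.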